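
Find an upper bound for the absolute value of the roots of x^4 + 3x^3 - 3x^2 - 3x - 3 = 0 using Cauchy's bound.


Cauchy's bound: all roots r satisfy |r| <= 1 + max(|a_i/a_n|) for i = 0,...,n-1
where a_n is the leading coefficient.

Coefficients: [1, 3, -3, -3, -3]
Leading coefficient a_n = 1
Ratios |a_i/a_n|: 3, 3, 3, 3
Maximum ratio: 3
Cauchy's bound: |r| <= 1 + 3 = 4

Upper bound = 4


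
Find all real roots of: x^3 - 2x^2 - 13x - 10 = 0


Let p(x) = x^3 - 2x^2 - 13x - 10. By the rational root theorem (leading coefficient 1), any rational root is an integer divisor of 10: try ±1, ±2, ... in turn.
Test x = 1: value = -24 ≠ 0.
Test x = -1: value = 0 ✓, so (x + 1) is a factor.
Synthetic division by (x + 1): bring down 1; 1(-1) - 2 = -3; (-3)(-1) - 13 = -10; (-10)(-1) - 10 = 0 → quotient x^2 - 3x - 10, remainder 0.
Solve the quadratic x^2 - 3x - 10 = 0: discriminant = (-3)^2 - 4(1)(-10) = 9 + 40 = 49.
sqrt(49) = 7, so x = (3 ± 7)/2: x = 5 or x = -2.

x = -2, x = -1, x = 5


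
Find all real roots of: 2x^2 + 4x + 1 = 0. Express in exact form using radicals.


Using the quadratic formula: x = (-b ± sqrt(b^2 - 4ac)) / (2a)
Here a = 2, b = 4, c = 1
Discriminant = b^2 - 4ac = 4^2 - 4(2)(1) = 16 - 8 = 8
Since discriminant = 8 > 0, there are two real roots.
x = (-4 ± 2*sqrt(2)) / 4
Simplifying: x = (-2 ± sqrt(2)) / 2
Numerically: x ≈ -0.2929 or x ≈ -1.7071

x = (-2 + sqrt(2)) / 2 or x = (-2 - sqrt(2)) / 2


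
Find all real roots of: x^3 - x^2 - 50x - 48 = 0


Let p(x) = x^3 - x^2 - 50x - 48. By the rational root theorem (leading coefficient 1), any rational root is an integer divisor of 48: try ±1, ±2, ... in turn.
Test x = 1: value = -98 ≠ 0.
Test x = -1: value = 0 ✓, so (x + 1) is a factor.
Synthetic division by (x + 1): bring down 1; 1(-1) - 1 = -2; (-2)(-1) - 50 = -48; (-48)(-1) - 48 = 0 → quotient x^2 - 2x - 48, remainder 0.
Solve the quadratic x^2 - 2x - 48 = 0: discriminant = (-2)^2 - 4(1)(-48) = 4 + 192 = 196.
sqrt(196) = 14, so x = (2 ± 14)/2: x = 8 or x = -6.

x = -6, x = -1, x = 8


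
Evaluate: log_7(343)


We need the exponent such that 7^? = 343
7^3 = 343
Therefore log_7(343) = 3

3


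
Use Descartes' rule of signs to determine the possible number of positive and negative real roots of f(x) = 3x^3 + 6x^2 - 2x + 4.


Descartes' rule of signs:

For positive roots, count sign changes in f(x) = 3x^3 + 6x^2 - 2x + 4:
Signs of coefficients: +, +, -, +
Number of sign changes: 2
Possible positive real roots: 2, 0

For negative roots, examine f(-x) = -3x^3 + 6x^2 + 2x + 4:
Signs of coefficients: -, +, +, +
Number of sign changes: 1
Possible negative real roots: 1

Positive roots: 2 or 0; Negative roots: 1


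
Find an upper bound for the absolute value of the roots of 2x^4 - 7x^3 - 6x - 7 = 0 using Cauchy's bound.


Cauchy's bound: all roots r satisfy |r| <= 1 + max(|a_i/a_n|) for i = 0,...,n-1
where a_n is the leading coefficient.

Coefficients: [2, -7, 0, -6, -7]
Leading coefficient a_n = 2
Ratios |a_i/a_n|: 7/2, 0, 3, 7/2
Maximum ratio: 7/2
Cauchy's bound: |r| <= 1 + 7/2 = 9/2

Upper bound = 9/2


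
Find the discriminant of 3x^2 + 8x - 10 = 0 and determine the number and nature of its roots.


For ax^2 + bx + c = 0, discriminant D = b^2 - 4ac
Here a = 3, b = 8, c = -10
D = (8)^2 - 4(3)(-10) = 64 + 120 = 184

D = 184 > 0 but not a perfect square
The equation has 2 distinct real irrational roots.

Discriminant = 184, 2 distinct real irrational roots


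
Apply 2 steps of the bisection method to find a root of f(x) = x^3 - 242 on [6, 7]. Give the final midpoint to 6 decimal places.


f(x) = x^3 - 242
f(6) = -26 < 0
f(7) = 101 > 0

Step 1: midpoint = (6.000000 + 7.000000)/2 = 6.500000
  f(6.500000) = 32.625000
  f(mid) > 0, so root is in [6.000000, 6.500000]

Step 2: midpoint = (6.000000 + 6.500000)/2 = 6.250000
  f(6.250000) = 2.140625
  f(mid) > 0, so root is in [6.000000, 6.250000]

midpoint = 6.250000


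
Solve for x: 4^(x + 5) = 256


Express both sides with the same base.
256 = 4^4
Since the bases match, equate exponents: x + 5 = 4
So x = 4 - (5) = -1

x = -1


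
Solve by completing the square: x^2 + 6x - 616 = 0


Start: x^2 + 6x - 616 = 0
Move constant: x^2 + 6x = 616
Half of 6 is 3, squared is 9
Add 9 to both sides: x^2 + 6x + 9 = 625
(x + 3)^2 = 625
x + 3 = ±25
x = -3 + 25 = 22 or x = -3 - 25 = -28

x = -28, x = 22


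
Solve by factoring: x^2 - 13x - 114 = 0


We need two numbers that multiply to -114 and add to -13.
Those numbers are -19 and 6 (since (-19) * 6 = -114 and (-19) + 6 = -13).
So x^2 - 13x - 114 = (x - 19)(x + 6) = 0
Setting each factor to zero: x = 19 or x = -6

x = -6, x = 19


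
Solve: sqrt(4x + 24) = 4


Square both sides: 4x + 24 = 4^2 = 16
4x = 16 - 24 = -8
x = -2
Check: sqrt(4*(-2) + 24) = sqrt(16) = 4 ✓

x = -2


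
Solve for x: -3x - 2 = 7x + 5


Starting with: -3x - 2 = 7x + 5
Move all x terms to left: (-3 - 7)x = 5 + 2
Simplify: -10x = 7
Divide both sides by -10: x = -7/10

x = -7/10


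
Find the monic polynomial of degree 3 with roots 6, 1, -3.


A monic polynomial with roots 6, 1, -3 is:
p(x) = (x - 6)(x - 1)(x + 3)
After multiplying by (x - 6): x - 6
After multiplying by (x - 1): x^2 - 7x + 6
After multiplying by (x + 3): x^3 - 4x^2 - 15x + 18

x^3 - 4x^2 - 15x + 18


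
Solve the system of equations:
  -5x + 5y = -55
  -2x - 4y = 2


Using Cramer's rule:
Determinant D = (-5)(-4) - (-2)(5) = 20 + 10 = 30
Dx = (-55)(-4) - (2)(5) = 220 - 10 = 210
Dy = (-5)(2) - (-2)(-55) = -10 - 110 = -120
x = Dx/D = 210/30 = 7
y = Dy/D = -120/30 = -4

x = 7, y = -4


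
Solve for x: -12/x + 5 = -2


Subtract 5 from both sides: -12/x = -7
Multiply both sides by x: -12 = -7 * x
Divide by -7: x = 12/7

x = 12/7


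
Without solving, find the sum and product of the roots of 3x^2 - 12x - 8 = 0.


By Vieta's formulas for ax^2 + bx + c = 0:
  Sum of roots = -b/a
  Product of roots = c/a

Here a = 3, b = -12, c = -8
Sum = -(-12)/3 = 4
Product = -8/3 = -8/3

Sum = 4, Product = -8/3


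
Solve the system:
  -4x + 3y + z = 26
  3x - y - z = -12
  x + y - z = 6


Using Cramer's rule. Expand each determinant along the first row.
D  = (-4)*[(-1)*(-1) - (-1)*1] - 3*[3*(-1) - (-1)*1] + 1*[3*1 - (-1)*1]
  = (-4)*(2) - 3*(-2) + 1*(4) = 2
Dx = 26*[(-1)*(-1) - (-1)*1] - 3*[(-12)*(-1) - (-1)*6] + 1*[(-12)*1 - (-1)*6]
  = 26*(2) - 3*(18) + 1*(-6) = -8
Dy = (-4)*[(-12)*(-1) - (-1)*6] - 26*[3*(-1) - (-1)*1] + 1*[3*6 - (-12)*1]
  = (-4)*(18) - 26*(-2) + 1*(30) = 10
Dz = (-4)*[(-1)*6 - (-12)*1] - 3*[3*6 - (-12)*1] + 26*[3*1 - (-1)*1]
  = (-4)*(6) - 3*(30) + 26*(4) = -10
x = Dx/D = -8/2 = -4, y = Dy/D = 10/2 = 5, z = Dz/D = -10/2 = -5
Check eq1: (-4)(-4) + (3)(5) + (1)(-5) = 26 = 26 ✓
Check eq2: (3)(-4) + (-1)(5) + (-1)(-5) = -12 = -12 ✓
Check eq3: (1)(-4) + (1)(5) + (-1)(-5) = 6 = 6 ✓

x = -4, y = 5, z = -5


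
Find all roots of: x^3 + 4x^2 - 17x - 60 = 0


Let p(x) = x^3 + 4x^2 - 17x - 60. By the rational root theorem (leading coefficient 1), any rational root is an integer divisor of 60: try ±1, ±2, ... in turn.
Test x = 1: value = -72 ≠ 0.
Test x = -1: value = -40 ≠ 0.
Test x = 2: value = -70 ≠ 0.
Test x = -2: value = -18 ≠ 0.
Test x = 3: value = -48 ≠ 0.
Test x = -3: value = 0 ✓, so (x + 3) is a factor.
Synthetic division by (x + 3): bring down 1; 1(-3) + 4 = 1; 1(-3) - 17 = -20; (-20)(-3) - 60 = 0 → quotient x^2 + x - 20, remainder 0.
Solve the quadratic x^2 + x - 20 = 0: discriminant = 1^2 - 4(1)(-20) = 1 + 80 = 81.
sqrt(81) = 9, so x = (-1 ± 9)/2: x = 4 or x = -5.
Collecting all roots found:

x = -5, x = -3, x = 4


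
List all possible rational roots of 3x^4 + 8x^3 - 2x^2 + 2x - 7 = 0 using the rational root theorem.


Rational root theorem: possible roots are ±p/q where:
  p divides the constant term (-7): p ∈ {1, 7}
  q divides the leading coefficient (3): q ∈ {1, 3}

All possible rational roots: -7, -7/3, -1, -1/3, 1/3, 1, 7/3, 7

-7, -7/3, -1, -1/3, 1/3, 1, 7/3, 7


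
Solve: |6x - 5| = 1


An absolute value equation |expr| = 1 gives two cases:
Case 1: 6x - 5 = 1
  6x = 6, so x = 1
Case 2: 6x - 5 = -1
  6x = 4, so x = 2/3

x = 2/3, x = 1


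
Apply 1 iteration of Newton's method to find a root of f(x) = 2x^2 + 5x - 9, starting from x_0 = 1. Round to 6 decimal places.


Newton's method: x_(n+1) = x_n - f(x_n)/f'(x_n)
f(x) = 2x^2 + 5x - 9
f'(x) = 4x + 5

Iteration 1:
  f(1.000000) = -2.000000
  f'(1.000000) = 9.000000
  x_1 = 1.000000 - (-2.000000)/(9.000000) = 1.222222

x_1 = 1.222222


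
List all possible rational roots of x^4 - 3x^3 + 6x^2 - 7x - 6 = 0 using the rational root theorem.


Rational root theorem: possible roots are ±p/q where:
  p divides the constant term (-6): p ∈ {1, 2, 3, 6}
  q divides the leading coefficient (1): q ∈ {1}

All possible rational roots: -6, -3, -2, -1, 1, 2, 3, 6

-6, -3, -2, -1, 1, 2, 3, 6


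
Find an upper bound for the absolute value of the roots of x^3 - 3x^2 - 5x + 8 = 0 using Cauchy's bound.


Cauchy's bound: all roots r satisfy |r| <= 1 + max(|a_i/a_n|) for i = 0,...,n-1
where a_n is the leading coefficient.

Coefficients: [1, -3, -5, 8]
Leading coefficient a_n = 1
Ratios |a_i/a_n|: 3, 5, 8
Maximum ratio: 8
Cauchy's bound: |r| <= 1 + 8 = 9

Upper bound = 9


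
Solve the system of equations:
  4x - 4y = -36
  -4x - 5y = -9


Using Cramer's rule:
Determinant D = (4)(-5) - (-4)(-4) = -20 - 16 = -36
Dx = (-36)(-5) - (-9)(-4) = 180 - 36 = 144
Dy = (4)(-9) - (-4)(-36) = -36 - 144 = -180
x = Dx/D = 144/-36 = -4
y = Dy/D = -180/-36 = 5

x = -4, y = 5


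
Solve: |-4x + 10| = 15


An absolute value equation |expr| = 15 gives two cases:
Case 1: -4x + 10 = 15
  -4x = 5, so x = -5/4
Case 2: -4x + 10 = -15
  -4x = -25, so x = 25/4

x = -5/4, x = 25/4


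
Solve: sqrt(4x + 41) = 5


Square both sides: 4x + 41 = 5^2 = 25
4x = 25 - 41 = -16
x = -4
Check: sqrt(4*(-4) + 41) = sqrt(25) = 5 ✓

x = -4


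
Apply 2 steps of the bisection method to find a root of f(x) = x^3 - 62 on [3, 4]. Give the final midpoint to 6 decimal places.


f(x) = x^3 - 62
f(3) = -35 < 0
f(4) = 2 > 0

Step 1: midpoint = (3.000000 + 4.000000)/2 = 3.500000
  f(3.500000) = -19.125000
  f(mid) < 0, so root is in [3.500000, 4.000000]

Step 2: midpoint = (3.500000 + 4.000000)/2 = 3.750000
  f(3.750000) = -9.265625
  f(mid) < 0, so root is in [3.750000, 4.000000]

midpoint = 3.750000


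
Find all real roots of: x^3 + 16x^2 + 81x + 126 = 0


Let p(x) = x^3 + 16x^2 + 81x + 126. By the rational root theorem (leading coefficient 1), any rational root is an integer divisor of 126: try ±1, ±2, ... in turn.
Test x = 1: value = 224 ≠ 0.
Test x = -1: value = 60 ≠ 0.
Test x = 2: value = 360 ≠ 0.
Test x = -2: value = 20 ≠ 0.
Test x = 3: value = 540 ≠ 0.
Test x = -3: value = 0 ✓, so (x + 3) is a factor.
Synthetic division by (x + 3): bring down 1; 1(-3) + 16 = 13; 13(-3) + 81 = 42; 42(-3) + 126 = 0 → quotient x^2 + 13x + 42, remainder 0.
Solve the quadratic x^2 + 13x + 42 = 0: discriminant = 13^2 - 4(1)(42) = 169 - 168 = 1.
sqrt(1) = 1, so x = (-13 ± 1)/2: x = -6 or x = -7.

x = -7, x = -6, x = -3


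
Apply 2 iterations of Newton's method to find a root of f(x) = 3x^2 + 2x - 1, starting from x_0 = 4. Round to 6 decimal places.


Newton's method: x_(n+1) = x_n - f(x_n)/f'(x_n)
f(x) = 3x^2 + 2x - 1
f'(x) = 6x + 2

Iteration 1:
  f(4.000000) = 55.000000
  f'(4.000000) = 26.000000
  x_1 = 4.000000 - (55.000000)/(26.000000) = 1.884615

Iteration 2:
  f(1.884615) = 13.424556
  f'(1.884615) = 13.307692
  x_2 = 1.884615 - (13.424556)/(13.307692) = 0.875834

x_2 = 0.875834


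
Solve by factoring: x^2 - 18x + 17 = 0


We need two numbers that multiply to 17 and add to -18.
Those numbers are -17 and -1 (since (-17) * (-1) = 17 and (-17) + (-1) = -18).
So x^2 - 18x + 17 = (x - 17)(x - 1) = 0
Setting each factor to zero: x = 17 or x = 1

x = 1, x = 17


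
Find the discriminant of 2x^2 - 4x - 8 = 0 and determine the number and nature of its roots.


For ax^2 + bx + c = 0, discriminant D = b^2 - 4ac
Here a = 2, b = -4, c = -8
D = (-4)^2 - 4(2)(-8) = 16 + 64 = 80

D = 80 > 0 but not a perfect square
The equation has 2 distinct real irrational roots.

Discriminant = 80, 2 distinct real irrational roots


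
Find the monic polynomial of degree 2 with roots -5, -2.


A monic polynomial with roots -5, -2 is:
p(x) = (x + 5)(x + 2)
After multiplying by (x + 5): x + 5
After multiplying by (x + 2): x^2 + 7x + 10

x^2 + 7x + 10


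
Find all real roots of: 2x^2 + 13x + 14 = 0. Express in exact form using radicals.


Using the quadratic formula: x = (-b ± sqrt(b^2 - 4ac)) / (2a)
Here a = 2, b = 13, c = 14
Discriminant = b^2 - 4ac = 13^2 - 4(2)(14) = 169 - 112 = 57
Since discriminant = 57 > 0, there are two real roots.
x = (-13 ± sqrt(57)) / 4
Numerically: x ≈ -1.3625 or x ≈ -5.1375

x = (-13 + sqrt(57)) / 4 or x = (-13 - sqrt(57)) / 4


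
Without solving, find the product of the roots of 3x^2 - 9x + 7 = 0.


By Vieta's formulas for ax^2 + bx + c = 0:
  Sum of roots = -b/a
  Product of roots = c/a

Here a = 3, b = -9, c = 7
Sum = -(-9)/3 = 3
Product = 7/3 = 7/3

Product = 7/3


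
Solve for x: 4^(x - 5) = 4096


Express both sides with the same base.
4096 = 4^6
Since the bases match, equate exponents: x - 5 = 6
So x = 6 - (-5) = 11

x = 11


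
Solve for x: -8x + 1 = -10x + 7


Starting with: -8x + 1 = -10x + 7
Move all x terms to left: (-8 + 10)x = 7 - 1
Simplify: 2x = 6
Divide both sides by 2: x = 3

x = 3


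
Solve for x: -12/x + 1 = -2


Subtract 1 from both sides: -12/x = -3
Multiply both sides by x: -12 = -3 * x
Divide by -3: x = 4

x = 4


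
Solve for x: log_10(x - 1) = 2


Convert to exponential form: x - 1 = 10^2 = 100
x = 100 + 1 = 101
Check: log_10(101 - 1) = log_10(100) = log_10(100) = 2 ✓

x = 101


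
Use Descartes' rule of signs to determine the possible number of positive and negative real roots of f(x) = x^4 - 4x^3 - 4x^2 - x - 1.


Descartes' rule of signs:

For positive roots, count sign changes in f(x) = x^4 - 4x^3 - 4x^2 - x - 1:
Signs of coefficients: +, -, -, -, -
Number of sign changes: 1
Possible positive real roots: 1

For negative roots, examine f(-x) = x^4 + 4x^3 - 4x^2 + x - 1:
Signs of coefficients: +, +, -, +, -
Number of sign changes: 3
Possible negative real roots: 3, 1

Positive roots: 1; Negative roots: 3 or 1


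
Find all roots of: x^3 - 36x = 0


The constant term is 0, so x = 0 is a root. Factor out x:
  x^2 - 36 = 0
Solve the quadratic x^2 - 36 = 0: discriminant = 0^2 - 4(1)(-36) = 0 + 144 = 144.
sqrt(144) = 12, so x = (0 ± 12)/2: x = 6 or x = -6.
Collecting all roots found:

x = -6, x = 0, x = 6


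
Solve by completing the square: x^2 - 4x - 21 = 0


Start: x^2 - 4x - 21 = 0
Move constant: x^2 - 4x = 21
Half of -4 is -2, squared is 4
Add 4 to both sides: x^2 - 4x + 4 = 25
(x - 2)^2 = 25
x - 2 = ±5
x = 2 + 5 = 7 or x = 2 - 5 = -3

x = -3, x = 7


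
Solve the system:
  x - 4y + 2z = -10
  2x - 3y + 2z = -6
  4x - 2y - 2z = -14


Using Cramer's rule. Expand each determinant along the first row.
D  = 1*[(-3)*(-2) - 2*(-2)] - (-4)*[2*(-2) - 2*4] + 2*[2*(-2) - (-3)*4]
  = 1*(10) - (-4)*(-12) + 2*(8) = -22
Dx = (-10)*[(-3)*(-2) - 2*(-2)] - (-4)*[(-6)*(-2) - 2*(-14)] + 2*[(-6)*(-2) - (-3)*(-14)]
  = (-10)*(10) - (-4)*(40) + 2*(-30) = 0
Dy = 1*[(-6)*(-2) - 2*(-14)] - (-10)*[2*(-2) - 2*4] + 2*[2*(-14) - (-6)*4]
  = 1*(40) - (-10)*(-12) + 2*(-4) = -88
Dz = 1*[(-3)*(-14) - (-6)*(-2)] - (-4)*[2*(-14) - (-6)*4] + (-10)*[2*(-2) - (-3)*4]
  = 1*(30) - (-4)*(-4) + (-10)*(8) = -66
x = Dx/D = 0/-22 = 0, y = Dy/D = -88/-22 = 4, z = Dz/D = -66/-22 = 3
Check eq1: (1)(0) + (-4)(4) + (2)(3) = -10 = -10 ✓
Check eq2: (2)(0) + (-3)(4) + (2)(3) = -6 = -6 ✓
Check eq3: (4)(0) + (-2)(4) + (-2)(3) = -14 = -14 ✓

x = 0, y = 4, z = 3


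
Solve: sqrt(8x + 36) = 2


Square both sides: 8x + 36 = 2^2 = 4
8x = 4 - 36 = -32
x = -4
Check: sqrt(8*(-4) + 36) = sqrt(4) = 2 ✓

x = -4


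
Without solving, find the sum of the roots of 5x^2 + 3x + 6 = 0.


By Vieta's formulas for ax^2 + bx + c = 0:
  Sum of roots = -b/a
  Product of roots = c/a

Here a = 5, b = 3, c = 6
Sum = -(3)/5 = -3/5
Product = 6/5 = 6/5

Sum = -3/5


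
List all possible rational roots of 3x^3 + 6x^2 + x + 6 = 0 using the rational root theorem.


Rational root theorem: possible roots are ±p/q where:
  p divides the constant term (6): p ∈ {1, 2, 3, 6}
  q divides the leading coefficient (3): q ∈ {1, 3}

All possible rational roots: -6, -3, -2, -1, -2/3, -1/3, 1/3, 2/3, 1, 2, 3, 6

-6, -3, -2, -1, -2/3, -1/3, 1/3, 2/3, 1, 2, 3, 6


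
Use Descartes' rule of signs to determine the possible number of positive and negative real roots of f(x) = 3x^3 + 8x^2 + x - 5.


Descartes' rule of signs:

For positive roots, count sign changes in f(x) = 3x^3 + 8x^2 + x - 5:
Signs of coefficients: +, +, +, -
Number of sign changes: 1
Possible positive real roots: 1

For negative roots, examine f(-x) = -3x^3 + 8x^2 - x - 5:
Signs of coefficients: -, +, -, -
Number of sign changes: 2
Possible negative real roots: 2, 0

Positive roots: 1; Negative roots: 2 or 0


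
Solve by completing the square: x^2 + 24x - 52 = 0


Start: x^2 + 24x - 52 = 0
Move constant: x^2 + 24x = 52
Half of 24 is 12, squared is 144
Add 144 to both sides: x^2 + 24x + 144 = 196
(x + 12)^2 = 196
x + 12 = ±14
x = -12 + 14 = 2 or x = -12 - 14 = -26

x = -26, x = 2


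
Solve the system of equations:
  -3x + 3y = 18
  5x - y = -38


Using Cramer's rule:
Determinant D = (-3)(-1) - (5)(3) = 3 - 15 = -12
Dx = (18)(-1) - (-38)(3) = -18 + 114 = 96
Dy = (-3)(-38) - (5)(18) = 114 - 90 = 24
x = Dx/D = 96/-12 = -8
y = Dy/D = 24/-12 = -2

x = -8, y = -2


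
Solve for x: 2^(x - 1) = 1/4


Express both sides with the same base.
1/4 = 2^(-2)
Since the bases match, equate exponents: x - 1 = -2
So x = -2 - (-1) = -1

x = -1


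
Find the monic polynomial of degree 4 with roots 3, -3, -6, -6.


A monic polynomial with roots 3, -3, -6, -6 is:
p(x) = (x - 3)(x + 3)(x + 6)(x + 6)
After multiplying by (x - 3): x - 3
After multiplying by (x + 3): x^2 - 9
After multiplying by (x + 6): x^3 + 6x^2 - 9x - 54
After multiplying by (x + 6): x^4 + 12x^3 + 27x^2 - 108x - 324

x^4 + 12x^3 + 27x^2 - 108x - 324


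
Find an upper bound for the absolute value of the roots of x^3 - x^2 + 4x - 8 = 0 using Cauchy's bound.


Cauchy's bound: all roots r satisfy |r| <= 1 + max(|a_i/a_n|) for i = 0,...,n-1
where a_n is the leading coefficient.

Coefficients: [1, -1, 4, -8]
Leading coefficient a_n = 1
Ratios |a_i/a_n|: 1, 4, 8
Maximum ratio: 8
Cauchy's bound: |r| <= 1 + 8 = 9

Upper bound = 9


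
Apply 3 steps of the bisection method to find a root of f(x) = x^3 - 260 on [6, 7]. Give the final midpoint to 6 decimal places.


f(x) = x^3 - 260
f(6) = -44 < 0
f(7) = 83 > 0

Step 1: midpoint = (6.000000 + 7.000000)/2 = 6.500000
  f(6.500000) = 14.625000
  f(mid) > 0, so root is in [6.000000, 6.500000]

Step 2: midpoint = (6.000000 + 6.500000)/2 = 6.250000
  f(6.250000) = -15.859375
  f(mid) < 0, so root is in [6.250000, 6.500000]

Step 3: midpoint = (6.250000 + 6.500000)/2 = 6.375000
  f(6.375000) = -0.916016
  f(mid) < 0, so root is in [6.375000, 6.500000]

midpoint = 6.375000


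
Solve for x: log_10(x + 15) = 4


Convert to exponential form: x + 15 = 10^4 = 10000
x = 10000 - 15 = 9985
Check: log_10(9985 + 15) = log_10(10000) = log_10(10000) = 4 ✓

x = 9985


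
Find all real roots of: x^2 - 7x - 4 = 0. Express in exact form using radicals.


Using the quadratic formula: x = (-b ± sqrt(b^2 - 4ac)) / (2a)
Here a = 1, b = -7, c = -4
Discriminant = b^2 - 4ac = (-7)^2 - 4(1)(-4) = 49 + 16 = 65
Since discriminant = 65 > 0, there are two real roots.
x = (7 ± sqrt(65)) / 2
Numerically: x ≈ 7.5311 or x ≈ -0.5311

x = (7 + sqrt(65)) / 2 or x = (7 - sqrt(65)) / 2


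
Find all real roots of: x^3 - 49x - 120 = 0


Let p(x) = x^3 - 49x - 120. By the rational root theorem (leading coefficient 1), any rational root is an integer divisor of 120: try ±1, ±2, ... in turn.
Test x = 1: value = -168 ≠ 0.
Test x = -1: value = -72 ≠ 0.
Test x = 2: value = -210 ≠ 0.
Test x = -2: value = -30 ≠ 0.
Test x = 3: value = -240 ≠ 0.
Test x = -3: value = 0 ✓, so (x + 3) is a factor.
Synthetic division by (x + 3): bring down 1; 1(-3) + 0 = -3; (-3)(-3) - 49 = -40; (-40)(-3) - 120 = 0 → quotient x^2 - 3x - 40, remainder 0.
Solve the quadratic x^2 - 3x - 40 = 0: discriminant = (-3)^2 - 4(1)(-40) = 9 + 160 = 169.
sqrt(169) = 13, so x = (3 ± 13)/2: x = 8 or x = -5.

x = -5, x = -3, x = 8


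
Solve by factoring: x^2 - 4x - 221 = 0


We need two numbers that multiply to -221 and add to -4.
Those numbers are 13 and -17 (since 13 * (-17) = -221 and 13 + (-17) = -4).
So x^2 - 4x - 221 = (x + 13)(x - 17) = 0
Setting each factor to zero: x = -13 or x = 17

x = -13, x = 17


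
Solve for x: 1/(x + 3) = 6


Multiply both sides by (x + 3): 1 = 6(x + 3)
Distribute: 1 = 6x + 18
6x = 1 - 18 = -17
x = -17/6

x = -17/6


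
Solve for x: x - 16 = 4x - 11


Starting with: x - 16 = 4x - 11
Move all x terms to left: (1 - 4)x = -11 + 16
Simplify: -3x = 5
Divide both sides by -3: x = -5/3

x = -5/3


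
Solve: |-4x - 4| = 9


An absolute value equation |expr| = 9 gives two cases:
Case 1: -4x - 4 = 9
  -4x = 13, so x = -13/4
Case 2: -4x - 4 = -9
  -4x = -5, so x = 5/4

x = -13/4, x = 5/4


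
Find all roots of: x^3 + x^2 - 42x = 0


The constant term is 0, so x = 0 is a root. Factor out x:
  x^2 + x - 42 = 0
Solve the quadratic x^2 + x - 42 = 0: discriminant = 1^2 - 4(1)(-42) = 1 + 168 = 169.
sqrt(169) = 13, so x = (-1 ± 13)/2: x = 6 or x = -7.
Collecting all roots found:

x = -7, x = 0, x = 6


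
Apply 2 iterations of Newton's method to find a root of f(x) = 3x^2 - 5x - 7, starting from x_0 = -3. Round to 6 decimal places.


Newton's method: x_(n+1) = x_n - f(x_n)/f'(x_n)
f(x) = 3x^2 - 5x - 7
f'(x) = 6x - 5

Iteration 1:
  f(-3.000000) = 35.000000
  f'(-3.000000) = -23.000000
  x_1 = -3.000000 - (35.000000)/(-23.000000) = -1.478261

Iteration 2:
  f(-1.478261) = 6.947070
  f'(-1.478261) = -13.869565
  x_2 = -1.478261 - (6.947070)/(-13.869565) = -0.977375

x_2 = -0.977375


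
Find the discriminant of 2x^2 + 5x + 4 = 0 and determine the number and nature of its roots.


For ax^2 + bx + c = 0, discriminant D = b^2 - 4ac
Here a = 2, b = 5, c = 4
D = (5)^2 - 4(2)(4) = 25 - 32 = -7

D = -7 < 0
The equation has no real roots (2 complex conjugate roots).

Discriminant = -7, no real roots (2 complex conjugate roots)


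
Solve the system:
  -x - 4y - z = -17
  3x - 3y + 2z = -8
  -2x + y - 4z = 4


Using Cramer's rule. Expand each determinant along the first row.
D  = (-1)*[(-3)*(-4) - 2*1] - (-4)*[3*(-4) - 2*(-2)] + (-1)*[3*1 - (-3)*(-2)]
  = (-1)*(10) - (-4)*(-8) + (-1)*(-3) = -39
Dx = (-17)*[(-3)*(-4) - 2*1] - (-4)*[(-8)*(-4) - 2*4] + (-1)*[(-8)*1 - (-3)*4]
  = (-17)*(10) - (-4)*(24) + (-1)*(4) = -78
Dy = (-1)*[(-8)*(-4) - 2*4] - (-17)*[3*(-4) - 2*(-2)] + (-1)*[3*4 - (-8)*(-2)]
  = (-1)*(24) - (-17)*(-8) + (-1)*(-4) = -156
Dz = (-1)*[(-3)*4 - (-8)*1] - (-4)*[3*4 - (-8)*(-2)] + (-17)*[3*1 - (-3)*(-2)]
  = (-1)*(-4) - (-4)*(-4) + (-17)*(-3) = 39
x = Dx/D = -78/-39 = 2, y = Dy/D = -156/-39 = 4, z = Dz/D = 39/-39 = -1
Check eq1: (-1)(2) + (-4)(4) + (-1)(-1) = -17 = -17 ✓
Check eq2: (3)(2) + (-3)(4) + (2)(-1) = -8 = -8 ✓
Check eq3: (-2)(2) + (1)(4) + (-4)(-1) = 4 = 4 ✓

x = 2, y = 4, z = -1


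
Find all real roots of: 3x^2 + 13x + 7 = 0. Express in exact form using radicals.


Using the quadratic formula: x = (-b ± sqrt(b^2 - 4ac)) / (2a)
Here a = 3, b = 13, c = 7
Discriminant = b^2 - 4ac = 13^2 - 4(3)(7) = 169 - 84 = 85
Since discriminant = 85 > 0, there are two real roots.
x = (-13 ± sqrt(85)) / 6
Numerically: x ≈ -0.6301 or x ≈ -3.7033

x = (-13 + sqrt(85)) / 6 or x = (-13 - sqrt(85)) / 6


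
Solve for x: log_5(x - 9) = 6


Convert to exponential form: x - 9 = 5^6 = 15625
x = 15625 + 9 = 15634
Check: log_5(15634 - 9) = log_5(15625) = log_5(15625) = 6 ✓

x = 15634


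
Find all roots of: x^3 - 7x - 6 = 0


Let p(x) = x^3 - 7x - 6. By the rational root theorem (leading coefficient 1), any rational root is an integer divisor of 6: try ±1, ±2, ... in turn.
Test x = 1: value = -12 ≠ 0.
Test x = -1: value = 0 ✓, so (x + 1) is a factor.
Synthetic division by (x + 1): bring down 1; 1(-1) + 0 = -1; (-1)(-1) - 7 = -6; (-6)(-1) - 6 = 0 → quotient x^2 - x - 6, remainder 0.
Solve the quadratic x^2 - x - 6 = 0: discriminant = (-1)^2 - 4(1)(-6) = 1 + 24 = 25.
sqrt(25) = 5, so x = (1 ± 5)/2: x = 3 or x = -2.
Collecting all roots found:

x = -2, x = -1, x = 3


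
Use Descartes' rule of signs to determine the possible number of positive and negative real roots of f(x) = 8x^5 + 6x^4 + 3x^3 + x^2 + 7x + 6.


Descartes' rule of signs:

For positive roots, count sign changes in f(x) = 8x^5 + 6x^4 + 3x^3 + x^2 + 7x + 6:
Signs of coefficients: +, +, +, +, +, +
Number of sign changes: 0
Possible positive real roots: 0

For negative roots, examine f(-x) = -8x^5 + 6x^4 - 3x^3 + x^2 - 7x + 6:
Signs of coefficients: -, +, -, +, -, +
Number of sign changes: 5
Possible negative real roots: 5, 3, 1

Positive roots: 0; Negative roots: 5 or 3 or 1


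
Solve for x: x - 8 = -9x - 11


Starting with: x - 8 = -9x - 11
Move all x terms to left: (1 + 9)x = -11 + 8
Simplify: 10x = -3
Divide both sides by 10: x = -3/10

x = -3/10


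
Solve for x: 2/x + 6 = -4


Subtract 6 from both sides: 2/x = -10
Multiply both sides by x: 2 = -10 * x
Divide by -10: x = -1/5

x = -1/5


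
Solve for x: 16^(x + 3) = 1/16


Express both sides with the same base.
1/16 = 16^(-1)
Since the bases match, equate exponents: x + 3 = -1
So x = -1 - (3) = -4

x = -4


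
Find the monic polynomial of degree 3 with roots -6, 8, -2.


A monic polynomial with roots -6, 8, -2 is:
p(x) = (x + 6)(x - 8)(x + 2)
After multiplying by (x + 6): x + 6
After multiplying by (x - 8): x^2 - 2x - 48
After multiplying by (x + 2): x^3 - 52x - 96

x^3 - 52x - 96


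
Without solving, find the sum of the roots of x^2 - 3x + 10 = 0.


By Vieta's formulas for ax^2 + bx + c = 0:
  Sum of roots = -b/a
  Product of roots = c/a

Here a = 1, b = -3, c = 10
Sum = -(-3)/1 = 3
Product = 10/1 = 10

Sum = 3


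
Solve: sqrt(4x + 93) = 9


Square both sides: 4x + 93 = 9^2 = 81
4x = 81 - 93 = -12
x = -3
Check: sqrt(4*(-3) + 93) = sqrt(81) = 9 ✓

x = -3


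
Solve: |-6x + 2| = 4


An absolute value equation |expr| = 4 gives two cases:
Case 1: -6x + 2 = 4
  -6x = 2, so x = -1/3
Case 2: -6x + 2 = -4
  -6x = -6, so x = 1

x = -1/3, x = 1


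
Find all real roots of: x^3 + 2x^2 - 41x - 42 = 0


Let p(x) = x^3 + 2x^2 - 41x - 42. By the rational root theorem (leading coefficient 1), any rational root is an integer divisor of 42: try ±1, ±2, ... in turn.
Test x = 1: value = -80 ≠ 0.
Test x = -1: value = 0 ✓, so (x + 1) is a factor.
Synthetic division by (x + 1): bring down 1; 1(-1) + 2 = 1; 1(-1) - 41 = -42; (-42)(-1) - 42 = 0 → quotient x^2 + x - 42, remainder 0.
Solve the quadratic x^2 + x - 42 = 0: discriminant = 1^2 - 4(1)(-42) = 1 + 168 = 169.
sqrt(169) = 13, so x = (-1 ± 13)/2: x = 6 or x = -7.

x = -7, x = -1, x = 6


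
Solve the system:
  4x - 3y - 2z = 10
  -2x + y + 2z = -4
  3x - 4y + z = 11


Using Cramer's rule. Expand each determinant along the first row.
D  = 4*[1*1 - 2*(-4)] - (-3)*[(-2)*1 - 2*3] + (-2)*[(-2)*(-4) - 1*3]
  = 4*(9) - (-3)*(-8) + (-2)*(5) = 2
Dx = 10*[1*1 - 2*(-4)] - (-3)*[(-4)*1 - 2*11] + (-2)*[(-4)*(-4) - 1*11]
  = 10*(9) - (-3)*(-26) + (-2)*(5) = 2
Dy = 4*[(-4)*1 - 2*11] - 10*[(-2)*1 - 2*3] + (-2)*[(-2)*11 - (-4)*3]
  = 4*(-26) - 10*(-8) + (-2)*(-10) = -4
Dz = 4*[1*11 - (-4)*(-4)] - (-3)*[(-2)*11 - (-4)*3] + 10*[(-2)*(-4) - 1*3]
  = 4*(-5) - (-3)*(-10) + 10*(5) = 0
x = Dx/D = 2/2 = 1, y = Dy/D = -4/2 = -2, z = Dz/D = 0/2 = 0
Check eq1: (4)(1) + (-3)(-2) + (-2)(0) = 10 = 10 ✓
Check eq2: (-2)(1) + (1)(-2) + (2)(0) = -4 = -4 ✓
Check eq3: (3)(1) + (-4)(-2) + (1)(0) = 11 = 11 ✓

x = 1, y = -2, z = 0


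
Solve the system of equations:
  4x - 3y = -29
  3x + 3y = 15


Using Cramer's rule:
Determinant D = (4)(3) - (3)(-3) = 12 + 9 = 21
Dx = (-29)(3) - (15)(-3) = -87 + 45 = -42
Dy = (4)(15) - (3)(-29) = 60 + 87 = 147
x = Dx/D = -42/21 = -2
y = Dy/D = 147/21 = 7

x = -2, y = 7


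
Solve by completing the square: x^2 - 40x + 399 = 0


Start: x^2 - 40x + 399 = 0
Move constant: x^2 - 40x = -399
Half of -40 is -20, squared is 400
Add 400 to both sides: x^2 - 40x + 400 = 1
(x - 20)^2 = 1
x - 20 = ±1
x = 20 + 1 = 21 or x = 20 - 1 = 19

x = 19, x = 21


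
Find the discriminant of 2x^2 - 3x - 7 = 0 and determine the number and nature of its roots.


For ax^2 + bx + c = 0, discriminant D = b^2 - 4ac
Here a = 2, b = -3, c = -7
D = (-3)^2 - 4(2)(-7) = 9 + 56 = 65

D = 65 > 0 but not a perfect square
The equation has 2 distinct real irrational roots.

Discriminant = 65, 2 distinct real irrational roots


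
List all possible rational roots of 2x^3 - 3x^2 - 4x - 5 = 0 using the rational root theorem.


Rational root theorem: possible roots are ±p/q where:
  p divides the constant term (-5): p ∈ {1, 5}
  q divides the leading coefficient (2): q ∈ {1, 2}

All possible rational roots: -5, -5/2, -1, -1/2, 1/2, 1, 5/2, 5

-5, -5/2, -1, -1/2, 1/2, 1, 5/2, 5


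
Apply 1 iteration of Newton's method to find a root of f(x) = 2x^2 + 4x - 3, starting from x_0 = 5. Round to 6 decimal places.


Newton's method: x_(n+1) = x_n - f(x_n)/f'(x_n)
f(x) = 2x^2 + 4x - 3
f'(x) = 4x + 4

Iteration 1:
  f(5.000000) = 67.000000
  f'(5.000000) = 24.000000
  x_1 = 5.000000 - (67.000000)/(24.000000) = 2.208333

x_1 = 2.208333


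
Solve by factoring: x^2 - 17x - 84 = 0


We need two numbers that multiply to -84 and add to -17.
Those numbers are 4 and -21 (since 4 * (-21) = -84 and 4 + (-21) = -17).
So x^2 - 17x - 84 = (x + 4)(x - 21) = 0
Setting each factor to zero: x = -4 or x = 21

x = -4, x = 21


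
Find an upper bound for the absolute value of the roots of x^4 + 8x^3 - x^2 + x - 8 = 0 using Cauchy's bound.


Cauchy's bound: all roots r satisfy |r| <= 1 + max(|a_i/a_n|) for i = 0,...,n-1
where a_n is the leading coefficient.

Coefficients: [1, 8, -1, 1, -8]
Leading coefficient a_n = 1
Ratios |a_i/a_n|: 8, 1, 1, 8
Maximum ratio: 8
Cauchy's bound: |r| <= 1 + 8 = 9

Upper bound = 9


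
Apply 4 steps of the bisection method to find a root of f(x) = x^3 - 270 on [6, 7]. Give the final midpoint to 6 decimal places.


f(x) = x^3 - 270
f(6) = -54 < 0
f(7) = 73 > 0

Step 1: midpoint = (6.000000 + 7.000000)/2 = 6.500000
  f(6.500000) = 4.625000
  f(mid) > 0, so root is in [6.000000, 6.500000]

Step 2: midpoint = (6.000000 + 6.500000)/2 = 6.250000
  f(6.250000) = -25.859375
  f(mid) < 0, so root is in [6.250000, 6.500000]

Step 3: midpoint = (6.250000 + 6.500000)/2 = 6.375000
  f(6.375000) = -10.916016
  f(mid) < 0, so root is in [6.375000, 6.500000]

Step 4: midpoint = (6.375000 + 6.500000)/2 = 6.437500
  f(6.437500) = -3.220947
  f(mid) < 0, so root is in [6.437500, 6.500000]

midpoint = 6.437500


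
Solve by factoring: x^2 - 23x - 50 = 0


We need two numbers that multiply to -50 and add to -23.
Those numbers are 2 and -25 (since 2 * (-25) = -50 and 2 + (-25) = -23).
So x^2 - 23x - 50 = (x + 2)(x - 25) = 0
Setting each factor to zero: x = -2 or x = 25

x = -2, x = 25


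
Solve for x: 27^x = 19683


Express both sides with the same base.
19683 = 27^3
Since the bases match: x = 3

x = 3


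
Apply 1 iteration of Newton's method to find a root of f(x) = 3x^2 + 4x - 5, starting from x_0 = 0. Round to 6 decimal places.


Newton's method: x_(n+1) = x_n - f(x_n)/f'(x_n)
f(x) = 3x^2 + 4x - 5
f'(x) = 6x + 4

Iteration 1:
  f(0.000000) = -5.000000
  f'(0.000000) = 4.000000
  x_1 = 0.000000 - (-5.000000)/(4.000000) = 1.250000

x_1 = 1.250000


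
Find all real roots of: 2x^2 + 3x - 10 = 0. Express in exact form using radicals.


Using the quadratic formula: x = (-b ± sqrt(b^2 - 4ac)) / (2a)
Here a = 2, b = 3, c = -10
Discriminant = b^2 - 4ac = 3^2 - 4(2)(-10) = 9 + 80 = 89
Since discriminant = 89 > 0, there are two real roots.
x = (-3 ± sqrt(89)) / 4
Numerically: x ≈ 1.6085 or x ≈ -3.1085

x = (-3 + sqrt(89)) / 4 or x = (-3 - sqrt(89)) / 4


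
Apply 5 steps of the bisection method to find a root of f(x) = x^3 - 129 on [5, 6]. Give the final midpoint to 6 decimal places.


f(x) = x^3 - 129
f(5) = -4 < 0
f(6) = 87 > 0

Step 1: midpoint = (5.000000 + 6.000000)/2 = 5.500000
  f(5.500000) = 37.375000
  f(mid) > 0, so root is in [5.000000, 5.500000]

Step 2: midpoint = (5.000000 + 5.500000)/2 = 5.250000
  f(5.250000) = 15.703125
  f(mid) > 0, so root is in [5.000000, 5.250000]

Step 3: midpoint = (5.000000 + 5.250000)/2 = 5.125000
  f(5.125000) = 5.611328
  f(mid) > 0, so root is in [5.000000, 5.125000]

Step 4: midpoint = (5.000000 + 5.125000)/2 = 5.062500
  f(5.062500) = 0.746338
  f(mid) > 0, so root is in [5.000000, 5.062500]

Step 5: midpoint = (5.000000 + 5.062500)/2 = 5.031250
  f(5.031250) = -1.641571
  f(mid) < 0, so root is in [5.031250, 5.062500]

midpoint = 5.031250


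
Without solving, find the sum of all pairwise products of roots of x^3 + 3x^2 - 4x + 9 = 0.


By Vieta's formulas for x^3 + bx^2 + cx + d = 0:
  r1 + r2 + r3 = -b/a = -3
  r1*r2 + r1*r3 + r2*r3 = c/a = -4
  r1*r2*r3 = -d/a = -9


Sum of pairwise products = -4


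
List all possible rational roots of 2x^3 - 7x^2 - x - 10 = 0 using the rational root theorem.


Rational root theorem: possible roots are ±p/q where:
  p divides the constant term (-10): p ∈ {1, 2, 5, 10}
  q divides the leading coefficient (2): q ∈ {1, 2}

All possible rational roots: -10, -5, -5/2, -2, -1, -1/2, 1/2, 1, 2, 5/2, 5, 10

-10, -5, -5/2, -2, -1, -1/2, 1/2, 1, 2, 5/2, 5, 10


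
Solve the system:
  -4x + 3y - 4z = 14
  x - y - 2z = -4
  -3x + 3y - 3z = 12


Using Cramer's rule. Expand each determinant along the first row.
D  = (-4)*[(-1)*(-3) - (-2)*3] - 3*[1*(-3) - (-2)*(-3)] + (-4)*[1*3 - (-1)*(-3)]
  = (-4)*(9) - 3*(-9) + (-4)*(0) = -9
Dx = 14*[(-1)*(-3) - (-2)*3] - 3*[(-4)*(-3) - (-2)*12] + (-4)*[(-4)*3 - (-1)*12]
  = 14*(9) - 3*(36) + (-4)*(0) = 18
Dy = (-4)*[(-4)*(-3) - (-2)*12] - 14*[1*(-3) - (-2)*(-3)] + (-4)*[1*12 - (-4)*(-3)]
  = (-4)*(36) - 14*(-9) + (-4)*(0) = -18
Dz = (-4)*[(-1)*12 - (-4)*3] - 3*[1*12 - (-4)*(-3)] + 14*[1*3 - (-1)*(-3)]
  = (-4)*(0) - 3*(0) + 14*(0) = 0
x = Dx/D = 18/-9 = -2, y = Dy/D = -18/-9 = 2, z = Dz/D = 0/-9 = 0
Check eq1: (-4)(-2) + (3)(2) + (-4)(0) = 14 = 14 ✓
Check eq2: (1)(-2) + (-1)(2) + (-2)(0) = -4 = -4 ✓
Check eq3: (-3)(-2) + (3)(2) + (-3)(0) = 12 = 12 ✓

x = -2, y = 2, z = 0


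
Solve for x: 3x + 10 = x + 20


Starting with: 3x + 10 = x + 20
Move all x terms to left: (3 - 1)x = 20 - 10
Simplify: 2x = 10
Divide both sides by 2: x = 5

x = 5


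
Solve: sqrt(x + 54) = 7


Square both sides: x + 54 = 7^2 = 49
x = 49 - 54 = -5
x = -5
Check: sqrt(1*(-5) + 54) = sqrt(49) = 7 ✓

x = -5


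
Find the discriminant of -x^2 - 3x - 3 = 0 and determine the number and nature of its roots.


For ax^2 + bx + c = 0, discriminant D = b^2 - 4ac
Here a = -1, b = -3, c = -3
D = (-3)^2 - 4(-1)(-3) = 9 - 12 = -3

D = -3 < 0
The equation has no real roots (2 complex conjugate roots).

Discriminant = -3, no real roots (2 complex conjugate roots)


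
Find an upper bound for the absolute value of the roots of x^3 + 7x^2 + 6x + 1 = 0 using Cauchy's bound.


Cauchy's bound: all roots r satisfy |r| <= 1 + max(|a_i/a_n|) for i = 0,...,n-1
where a_n is the leading coefficient.

Coefficients: [1, 7, 6, 1]
Leading coefficient a_n = 1
Ratios |a_i/a_n|: 7, 6, 1
Maximum ratio: 7
Cauchy's bound: |r| <= 1 + 7 = 8

Upper bound = 8


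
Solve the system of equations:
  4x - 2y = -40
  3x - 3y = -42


Using Cramer's rule:
Determinant D = (4)(-3) - (3)(-2) = -12 + 6 = -6
Dx = (-40)(-3) - (-42)(-2) = 120 - 84 = 36
Dy = (4)(-42) - (3)(-40) = -168 + 120 = -48
x = Dx/D = 36/-6 = -6
y = Dy/D = -48/-6 = 8

x = -6, y = 8


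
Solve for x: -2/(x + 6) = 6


Multiply both sides by (x + 6): -2 = 6(x + 6)
Distribute: -2 = 6x + 36
6x = -2 - 36 = -38
x = -19/3

x = -19/3


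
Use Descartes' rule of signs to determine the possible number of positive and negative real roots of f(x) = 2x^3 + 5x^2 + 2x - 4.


Descartes' rule of signs:

For positive roots, count sign changes in f(x) = 2x^3 + 5x^2 + 2x - 4:
Signs of coefficients: +, +, +, -
Number of sign changes: 1
Possible positive real roots: 1

For negative roots, examine f(-x) = -2x^3 + 5x^2 - 2x - 4:
Signs of coefficients: -, +, -, -
Number of sign changes: 2
Possible negative real roots: 2, 0

Positive roots: 1; Negative roots: 2 or 0


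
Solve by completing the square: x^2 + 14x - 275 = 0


Start: x^2 + 14x - 275 = 0
Move constant: x^2 + 14x = 275
Half of 14 is 7, squared is 49
Add 49 to both sides: x^2 + 14x + 49 = 324
(x + 7)^2 = 324
x + 7 = ±18
x = -7 + 18 = 11 or x = -7 - 18 = -25

x = -25, x = 11


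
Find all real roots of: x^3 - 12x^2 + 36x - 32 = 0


Let p(x) = x^3 - 12x^2 + 36x - 32. By the rational root theorem (leading coefficient 1), any rational root is an integer divisor of 32: try ±1, ±2, ... in turn.
Test x = 1: value = -7 ≠ 0.
Test x = -1: value = -81 ≠ 0.
Test x = 2: value = 0 ✓, so (x - 2) is a factor.
Synthetic division by (x - 2): bring down 1; 1(2) - 12 = -10; (-10)(2) + 36 = 16; 16(2) - 32 = 0 → quotient x^2 - 10x + 16, remainder 0.
Solve the quadratic x^2 - 10x + 16 = 0: discriminant = (-10)^2 - 4(1)(16) = 100 - 64 = 36.
sqrt(36) = 6, so x = (10 ± 6)/2: x = 8 or x = 2.

x = 2 (multiplicity 2), x = 8


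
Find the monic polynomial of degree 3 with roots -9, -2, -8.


A monic polynomial with roots -9, -2, -8 is:
p(x) = (x + 9)(x + 2)(x + 8)
After multiplying by (x + 9): x + 9
After multiplying by (x + 2): x^2 + 11x + 18
After multiplying by (x + 8): x^3 + 19x^2 + 106x + 144

x^3 + 19x^2 + 106x + 144


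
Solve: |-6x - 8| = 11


An absolute value equation |expr| = 11 gives two cases:
Case 1: -6x - 8 = 11
  -6x = 19, so x = -19/6
Case 2: -6x - 8 = -11
  -6x = -3, so x = 1/2

x = -19/6, x = 1/2


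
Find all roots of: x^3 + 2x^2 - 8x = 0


The constant term is 0, so x = 0 is a root. Factor out x:
  x^2 + 2x - 8 = 0
Solve the quadratic x^2 + 2x - 8 = 0: discriminant = 2^2 - 4(1)(-8) = 4 + 32 = 36.
sqrt(36) = 6, so x = (-2 ± 6)/2: x = 2 or x = -4.
Collecting all roots found:

x = -4, x = 0, x = 2


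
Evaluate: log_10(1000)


We need the exponent such that 10^? = 1000
10^3 = 1000
Therefore log_10(1000) = 3

3


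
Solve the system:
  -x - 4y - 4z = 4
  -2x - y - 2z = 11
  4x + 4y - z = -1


Using Cramer's rule. Expand each determinant along the first row.
D  = (-1)*[(-1)*(-1) - (-2)*4] - (-4)*[(-2)*(-1) - (-2)*4] + (-4)*[(-2)*4 - (-1)*4]
  = (-1)*(9) - (-4)*(10) + (-4)*(-4) = 47
Dx = 4*[(-1)*(-1) - (-2)*4] - (-4)*[11*(-1) - (-2)*(-1)] + (-4)*[11*4 - (-1)*(-1)]
  = 4*(9) - (-4)*(-13) + (-4)*(43) = -188
Dy = (-1)*[11*(-1) - (-2)*(-1)] - 4*[(-2)*(-1) - (-2)*4] + (-4)*[(-2)*(-1) - 11*4]
  = (-1)*(-13) - 4*(10) + (-4)*(-42) = 141
Dz = (-1)*[(-1)*(-1) - 11*4] - (-4)*[(-2)*(-1) - 11*4] + 4*[(-2)*4 - (-1)*4]
  = (-1)*(-43) - (-4)*(-42) + 4*(-4) = -141
x = Dx/D = -188/47 = -4, y = Dy/D = 141/47 = 3, z = Dz/D = -141/47 = -3
Check eq1: (-1)(-4) + (-4)(3) + (-4)(-3) = 4 = 4 ✓
Check eq2: (-2)(-4) + (-1)(3) + (-2)(-3) = 11 = 11 ✓
Check eq3: (4)(-4) + (4)(3) + (-1)(-3) = -1 = -1 ✓

x = -4, y = 3, z = -3


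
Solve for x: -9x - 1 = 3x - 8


Starting with: -9x - 1 = 3x - 8
Move all x terms to left: (-9 - 3)x = -8 + 1
Simplify: -12x = -7
Divide both sides by -12: x = 7/12

x = 7/12


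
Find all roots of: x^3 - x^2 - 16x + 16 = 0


Let p(x) = x^3 - x^2 - 16x + 16. By the rational root theorem (leading coefficient 1), any rational root is an integer divisor of 16: try ±1, ±2, ... in turn.
Test x = 1: value = 0 ✓, so (x - 1) is a factor.
Synthetic division by (x - 1): bring down 1; 1(1) - 1 = 0; 0(1) - 16 = -16; (-16)(1) + 16 = 0 → quotient x^2 - 16, remainder 0.
Solve the quadratic x^2 - 16 = 0: discriminant = 0^2 - 4(1)(-16) = 0 + 64 = 64.
sqrt(64) = 8, so x = (0 ± 8)/2: x = 4 or x = -4.
Collecting all roots found:

x = -4, x = 1, x = 4
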